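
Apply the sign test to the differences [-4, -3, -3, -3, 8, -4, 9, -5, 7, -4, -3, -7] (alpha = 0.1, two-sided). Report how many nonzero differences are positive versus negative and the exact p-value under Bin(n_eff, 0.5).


Step 1: Discard zero differences. Original n = 12; n_eff = number of nonzero differences = 12.
Nonzero differences (with sign): -4, -3, -3, -3, +8, -4, +9, -5, +7, -4, -3, -7
Step 2: Count signs: positive = 3, negative = 9.
Step 3: Under H0: P(positive) = 0.5, so the number of positives S ~ Bin(12, 0.5).
Step 4: Two-sided exact p-value = sum of Bin(12,0.5) probabilities at or below the observed probability = 0.145996.
Step 5: alpha = 0.1. fail to reject H0.

n_eff = 12, pos = 3, neg = 9, p = 0.145996, fail to reject H0.


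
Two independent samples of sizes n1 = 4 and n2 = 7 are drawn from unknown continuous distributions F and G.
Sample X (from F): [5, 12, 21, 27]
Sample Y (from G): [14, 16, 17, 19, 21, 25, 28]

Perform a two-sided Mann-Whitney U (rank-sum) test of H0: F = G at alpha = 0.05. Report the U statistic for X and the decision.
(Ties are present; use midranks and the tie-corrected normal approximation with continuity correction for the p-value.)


Step 1: Combine and sort all 11 observations; assign midranks.
sorted (value, group): (5,X), (12,X), (14,Y), (16,Y), (17,Y), (19,Y), (21,X), (21,Y), (25,Y), (27,X), (28,Y)
ranks: 5->1, 12->2, 14->3, 16->4, 17->5, 19->6, 21->7.5, 21->7.5, 25->9, 27->10, 28->11
Step 2: Rank sum for X: R1 = 1 + 2 + 7.5 + 10 = 20.5.
Step 3: U_X = R1 - n1(n1+1)/2 = 20.5 - 4*5/2 = 20.5 - 10 = 10.5.
       U_Y = n1*n2 - U_X = 28 - 10.5 = 17.5.
Step 4: Ties are present, so use the tie-corrected normal approximation (with continuity correction) for the p-value.
Step 5: p-value = 0.569872; compare to alpha = 0.05. fail to reject H0.

U_X = 10.5, p = 0.569872, fail to reject H0 at alpha = 0.05.


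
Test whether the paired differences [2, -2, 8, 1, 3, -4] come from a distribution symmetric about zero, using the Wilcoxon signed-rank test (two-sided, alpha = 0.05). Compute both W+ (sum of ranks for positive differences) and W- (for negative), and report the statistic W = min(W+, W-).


Step 1: Drop any zero differences (none here) and take |d_i|.
|d| = [2, 2, 8, 1, 3, 4]
Step 2: Midrank |d_i| (ties get averaged ranks).
ranks: |2|->2.5, |2|->2.5, |8|->6, |1|->1, |3|->4, |4|->5
Step 3: Attach original signs; sum ranks with positive sign and with negative sign.
W+ = 2.5 + 6 + 1 + 4 = 13.5
W- = 2.5 + 5 = 7.5
(Check: W+ + W- = 21 should equal n(n+1)/2 = 21.)
Step 4: Test statistic W = min(W+, W-) = 7.5.
Step 5: Ties in |d|, so use the tie-corrected normal approximation.
        E[W] = n(n+1)/4 = 6*7/4 = 10.5.
        Tie groups: |d|=2 (t=2); sum(t^3 - t) = 6.
        Var[W] = n(n+1)(2n+1)/24 - sum(t^3-t)/48 = 546/24 - 6/48 = 22.625.
        z = (W - E[W]) / sqrt(Var[W]) = (7.5 - 10.5) / 4.7566 = -0.6307.
        Two-sided p = 2*Phi(z) = 0.528233.
Step 6: alpha = 0.05. fail to reject H0.

W+ = 13.5, W- = 7.5, W = min = 7.5, p = 0.528233, fail to reject H0.


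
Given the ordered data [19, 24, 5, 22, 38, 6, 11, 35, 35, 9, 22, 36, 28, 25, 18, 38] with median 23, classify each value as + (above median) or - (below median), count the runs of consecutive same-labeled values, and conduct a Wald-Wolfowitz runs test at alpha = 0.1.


Step 1: Compute median = 23; label A = above, B = below.
Labels in order: BABBABBAABBAAABA  (n_A = 8, n_B = 8)
Step 2: Count runs R = 10.
Step 3: Under H0 (random ordering), E[R] = 2*n_A*n_B/(n_A+n_B) + 1 = 2*8*8/16 + 1 = 9.0000.
        Var[R] = 2*n_A*n_B*(2*n_A*n_B - n_A - n_B) / ((n_A+n_B)^2 * (n_A+n_B-1)) = 14336/3840 = 3.7333.
        SD[R] = 1.9322.
Step 4: Continuity-corrected z = (R - 0.5 - E[R]) / SD[R] = (10 - 0.5 - 9.0000) / 1.9322 = 0.2588.
Step 5: Two-sided p-value via normal approximation = 2*(1 - Phi(|z|)) = 0.795809.
Step 6: alpha = 0.1. fail to reject H0.

R = 10, z = 0.2588, p = 0.795809, fail to reject H0.


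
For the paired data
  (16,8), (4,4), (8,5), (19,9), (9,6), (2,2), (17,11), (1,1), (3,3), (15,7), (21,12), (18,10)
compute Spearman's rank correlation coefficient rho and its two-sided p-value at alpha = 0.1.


Step 1: Rank x and y separately (midranks; no ties here).
rank(x): 16->8, 4->4, 8->5, 19->11, 9->6, 2->2, 17->9, 1->1, 3->3, 15->7, 21->12, 18->10
rank(y): 8->8, 4->4, 5->5, 9->9, 6->6, 2->2, 11->11, 1->1, 3->3, 7->7, 12->12, 10->10
Step 2: d_i = R_x(i) - R_y(i); compute d_i^2.
  (8-8)^2=0, (4-4)^2=0, (5-5)^2=0, (11-9)^2=4, (6-6)^2=0, (2-2)^2=0, (9-11)^2=4, (1-1)^2=0, (3-3)^2=0, (7-7)^2=0, (12-12)^2=0, (10-10)^2=0
sum(d^2) = 8.
Step 3: rho = 1 - 6*8 / (12*(12^2 - 1)) = 1 - 48/1716 = 0.972028.
Step 4: Under H0, t = rho * sqrt((n-2)/(1-rho^2)) = 13.0876 ~ t(10).
Step 5: Two-sided p-value from the t-distribution with 10 df = 0.000000.
Step 6: alpha = 0.1. reject H0.

rho = 0.9720, p = 0.000000, reject H0 at alpha = 0.1.


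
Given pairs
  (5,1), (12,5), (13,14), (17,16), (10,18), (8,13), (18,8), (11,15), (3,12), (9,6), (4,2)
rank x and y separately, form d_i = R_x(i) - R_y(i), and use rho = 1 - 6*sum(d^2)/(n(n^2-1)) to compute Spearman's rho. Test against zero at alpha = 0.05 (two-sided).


Step 1: Rank x and y separately (midranks; no ties here).
rank(x): 5->3, 12->8, 13->9, 17->10, 10->6, 8->4, 18->11, 11->7, 3->1, 9->5, 4->2
rank(y): 1->1, 5->3, 14->8, 16->10, 18->11, 13->7, 8->5, 15->9, 12->6, 6->4, 2->2
Step 2: d_i = R_x(i) - R_y(i); compute d_i^2.
  (3-1)^2=4, (8-3)^2=25, (9-8)^2=1, (10-10)^2=0, (6-11)^2=25, (4-7)^2=9, (11-5)^2=36, (7-9)^2=4, (1-6)^2=25, (5-4)^2=1, (2-2)^2=0
sum(d^2) = 130.
Step 3: rho = 1 - 6*130 / (11*(11^2 - 1)) = 1 - 780/1320 = 0.409091.
Step 4: Under H0, t = rho * sqrt((n-2)/(1-rho^2)) = 1.3450 ~ t(9).
Step 5: Two-sided p-value from the t-distribution with 9 df = 0.211545.
Step 6: alpha = 0.05. fail to reject H0.

rho = 0.4091, p = 0.211545, fail to reject H0 at alpha = 0.05.


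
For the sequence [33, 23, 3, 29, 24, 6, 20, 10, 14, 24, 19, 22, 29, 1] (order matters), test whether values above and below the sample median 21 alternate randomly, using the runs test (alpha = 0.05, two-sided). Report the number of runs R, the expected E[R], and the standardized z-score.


Step 1: Compute median = 21; label A = above, B = below.
Labels in order: AABAABBBBABAAB  (n_A = 7, n_B = 7)
Step 2: Count runs R = 8.
Step 3: Under H0 (random ordering), E[R] = 2*n_A*n_B/(n_A+n_B) + 1 = 2*7*7/14 + 1 = 8.0000.
        Var[R] = 2*n_A*n_B*(2*n_A*n_B - n_A - n_B) / ((n_A+n_B)^2 * (n_A+n_B-1)) = 8232/2548 = 3.2308.
        SD[R] = 1.7974.
Step 4: R = E[R], so z = 0 with no continuity correction.
Step 5: Two-sided p-value via normal approximation = 2*(1 - Phi(|z|)) = 1.000000.
Step 6: alpha = 0.05. fail to reject H0.

R = 8, z = 0.0000, p = 1.000000, fail to reject H0.


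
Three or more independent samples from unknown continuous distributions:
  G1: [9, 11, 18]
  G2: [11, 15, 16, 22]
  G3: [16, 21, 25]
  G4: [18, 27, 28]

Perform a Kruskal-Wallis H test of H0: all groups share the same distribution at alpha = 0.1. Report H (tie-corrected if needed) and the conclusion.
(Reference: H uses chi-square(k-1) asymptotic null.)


Step 1: Combine all N = 13 observations and assign midranks.
sorted (value, group, rank): (9,G1,1), (11,G1,2.5), (11,G2,2.5), (15,G2,4), (16,G2,5.5), (16,G3,5.5), (18,G1,7.5), (18,G4,7.5), (21,G3,9), (22,G2,10), (25,G3,11), (27,G4,12), (28,G4,13)
Step 2: Sum ranks within each group.
R_1 = 11 (n_1 = 3)
R_2 = 22 (n_2 = 4)
R_3 = 25.5 (n_3 = 3)
R_4 = 32.5 (n_4 = 3)
Step 3: H = 12/(N(N+1)) * sum(R_i^2/n_i) - 3(N+1)
     = 12/(13*14) * (11^2/3 + 22^2/4 + 25.5^2/3 + 32.5^2/3) - 3*14
     = 0.065934 * 730.167 - 42
     = 6.142857.
Step 4: Ties present; correction factor C = 1 - 18/(13^3 - 13) = 0.991758. Corrected H = 6.142857 / 0.991758 = 6.193906.
Step 5: Under H0, H ~ chi^2(3); p-value = 0.102548.
Step 6: alpha = 0.1. fail to reject H0.

H = 6.1939, df = 3, p = 0.102548, fail to reject H0.


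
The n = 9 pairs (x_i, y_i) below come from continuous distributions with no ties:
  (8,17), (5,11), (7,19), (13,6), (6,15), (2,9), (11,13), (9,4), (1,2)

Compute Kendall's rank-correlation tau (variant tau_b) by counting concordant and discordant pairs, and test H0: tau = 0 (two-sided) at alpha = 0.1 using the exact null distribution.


Step 1: Enumerate the 36 unordered pairs (i,j) with i<j and classify each by sign(x_j-x_i) * sign(y_j-y_i).
  (1,2):dx=-3,dy=-6->C; (1,3):dx=-1,dy=+2->D; (1,4):dx=+5,dy=-11->D; (1,5):dx=-2,dy=-2->C
  (1,6):dx=-6,dy=-8->C; (1,7):dx=+3,dy=-4->D; (1,8):dx=+1,dy=-13->D; (1,9):dx=-7,dy=-15->C
  (2,3):dx=+2,dy=+8->C; (2,4):dx=+8,dy=-5->D; (2,5):dx=+1,dy=+4->C; (2,6):dx=-3,dy=-2->C
  (2,7):dx=+6,dy=+2->C; (2,8):dx=+4,dy=-7->D; (2,9):dx=-4,dy=-9->C; (3,4):dx=+6,dy=-13->D
  (3,5):dx=-1,dy=-4->C; (3,6):dx=-5,dy=-10->C; (3,7):dx=+4,dy=-6->D; (3,8):dx=+2,dy=-15->D
  (3,9):dx=-6,dy=-17->C; (4,5):dx=-7,dy=+9->D; (4,6):dx=-11,dy=+3->D; (4,7):dx=-2,dy=+7->D
  (4,8):dx=-4,dy=-2->C; (4,9):dx=-12,dy=-4->C; (5,6):dx=-4,dy=-6->C; (5,7):dx=+5,dy=-2->D
  (5,8):dx=+3,dy=-11->D; (5,9):dx=-5,dy=-13->C; (6,7):dx=+9,dy=+4->C; (6,8):dx=+7,dy=-5->D
  (6,9):dx=-1,dy=-7->C; (7,8):dx=-2,dy=-9->C; (7,9):dx=-10,dy=-11->C; (8,9):dx=-8,dy=-2->C
Step 2: C = 21, D = 15, total pairs = 36.
Step 3: tau = (C - D)/(n(n-1)/2) = (21 - 15)/36 = 0.166667.
Step 4: Exact two-sided p-value (enumerate n! = 362880 permutations of y under H0): p = 0.612202.
Step 5: alpha = 0.1. fail to reject H0.

tau_b = 0.1667 (C=21, D=15), p = 0.612202, fail to reject H0.


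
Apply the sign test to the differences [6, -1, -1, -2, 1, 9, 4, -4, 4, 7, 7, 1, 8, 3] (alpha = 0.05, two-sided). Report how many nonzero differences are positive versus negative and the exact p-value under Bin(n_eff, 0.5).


Step 1: Discard zero differences. Original n = 14; n_eff = number of nonzero differences = 14.
Nonzero differences (with sign): +6, -1, -1, -2, +1, +9, +4, -4, +4, +7, +7, +1, +8, +3
Step 2: Count signs: positive = 10, negative = 4.
Step 3: Under H0: P(positive) = 0.5, so the number of positives S ~ Bin(14, 0.5).
Step 4: Two-sided exact p-value = sum of Bin(14,0.5) probabilities at or below the observed probability = 0.179565.
Step 5: alpha = 0.05. fail to reject H0.

n_eff = 14, pos = 10, neg = 4, p = 0.179565, fail to reject H0.


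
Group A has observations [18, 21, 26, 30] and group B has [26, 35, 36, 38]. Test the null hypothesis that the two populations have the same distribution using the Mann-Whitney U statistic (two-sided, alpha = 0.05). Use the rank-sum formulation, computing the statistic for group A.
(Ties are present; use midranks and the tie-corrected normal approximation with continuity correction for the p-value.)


Step 1: Combine and sort all 8 observations; assign midranks.
sorted (value, group): (18,X), (21,X), (26,X), (26,Y), (30,X), (35,Y), (36,Y), (38,Y)
ranks: 18->1, 21->2, 26->3.5, 26->3.5, 30->5, 35->6, 36->7, 38->8
Step 2: Rank sum for X: R1 = 1 + 2 + 3.5 + 5 = 11.5.
Step 3: U_X = R1 - n1(n1+1)/2 = 11.5 - 4*5/2 = 11.5 - 10 = 1.5.
       U_Y = n1*n2 - U_X = 16 - 1.5 = 14.5.
Step 4: Ties are present, so use the tie-corrected normal approximation (with continuity correction) for the p-value.
Step 5: p-value = 0.081429; compare to alpha = 0.05. fail to reject H0.

U_X = 1.5, p = 0.081429, fail to reject H0 at alpha = 0.05.


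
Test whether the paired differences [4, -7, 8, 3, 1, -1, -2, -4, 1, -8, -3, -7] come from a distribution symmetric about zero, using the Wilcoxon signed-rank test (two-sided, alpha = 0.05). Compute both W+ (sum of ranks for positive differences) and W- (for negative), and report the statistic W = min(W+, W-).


Step 1: Drop any zero differences (none here) and take |d_i|.
|d| = [4, 7, 8, 3, 1, 1, 2, 4, 1, 8, 3, 7]
Step 2: Midrank |d_i| (ties get averaged ranks).
ranks: |4|->7.5, |7|->9.5, |8|->11.5, |3|->5.5, |1|->2, |1|->2, |2|->4, |4|->7.5, |1|->2, |8|->11.5, |3|->5.5, |7|->9.5
Step 3: Attach original signs; sum ranks with positive sign and with negative sign.
W+ = 7.5 + 11.5 + 5.5 + 2 + 2 = 28.5
W- = 9.5 + 2 + 4 + 7.5 + 11.5 + 5.5 + 9.5 = 49.5
(Check: W+ + W- = 78 should equal n(n+1)/2 = 78.)
Step 4: Test statistic W = min(W+, W-) = 28.5.
Step 5: Ties in |d|, so use the tie-corrected normal approximation.
        E[W] = n(n+1)/4 = 12*13/4 = 39.
        Tie groups: |d|=1 (t=3), |d|=3 (t=2), |d|=4 (t=2), |d|=7 (t=2), |d|=8 (t=2); sum(t^3 - t) = 48.
        Var[W] = n(n+1)(2n+1)/24 - sum(t^3-t)/48 = 3900/24 - 48/48 = 161.5.
        z = (W - E[W]) / sqrt(Var[W]) = (28.5 - 39) / 12.7083 = -0.8262.
        Two-sided p = 2*Phi(z) = 0.408671.
Step 6: alpha = 0.05. fail to reject H0.

W+ = 28.5, W- = 49.5, W = min = 28.5, p = 0.408671, fail to reject H0.


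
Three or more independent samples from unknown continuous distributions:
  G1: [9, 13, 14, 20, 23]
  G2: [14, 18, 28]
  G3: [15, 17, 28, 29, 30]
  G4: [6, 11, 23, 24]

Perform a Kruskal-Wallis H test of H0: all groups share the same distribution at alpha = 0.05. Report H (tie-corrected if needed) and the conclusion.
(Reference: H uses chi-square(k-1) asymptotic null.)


Step 1: Combine all N = 17 observations and assign midranks.
sorted (value, group, rank): (6,G4,1), (9,G1,2), (11,G4,3), (13,G1,4), (14,G1,5.5), (14,G2,5.5), (15,G3,7), (17,G3,8), (18,G2,9), (20,G1,10), (23,G1,11.5), (23,G4,11.5), (24,G4,13), (28,G2,14.5), (28,G3,14.5), (29,G3,16), (30,G3,17)
Step 2: Sum ranks within each group.
R_1 = 33 (n_1 = 5)
R_2 = 29 (n_2 = 3)
R_3 = 62.5 (n_3 = 5)
R_4 = 28.5 (n_4 = 4)
Step 3: H = 12/(N(N+1)) * sum(R_i^2/n_i) - 3(N+1)
     = 12/(17*18) * (33^2/5 + 29^2/3 + 62.5^2/5 + 28.5^2/4) - 3*18
     = 0.039216 * 1482.45 - 54
     = 4.135131.
Step 4: Ties present; correction factor C = 1 - 18/(17^3 - 17) = 0.996324. Corrected H = 4.135131 / 0.996324 = 4.150390.
Step 5: Under H0, H ~ chi^2(3); p-value = 0.245676.
Step 6: alpha = 0.05. fail to reject H0.

H = 4.1504, df = 3, p = 0.245676, fail to reject H0.


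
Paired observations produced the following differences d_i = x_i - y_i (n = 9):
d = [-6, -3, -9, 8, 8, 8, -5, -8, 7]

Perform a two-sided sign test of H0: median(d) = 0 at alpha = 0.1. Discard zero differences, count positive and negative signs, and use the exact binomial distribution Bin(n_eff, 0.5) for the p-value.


Step 1: Discard zero differences. Original n = 9; n_eff = number of nonzero differences = 9.
Nonzero differences (with sign): -6, -3, -9, +8, +8, +8, -5, -8, +7
Step 2: Count signs: positive = 4, negative = 5.
Step 3: Under H0: P(positive) = 0.5, so the number of positives S ~ Bin(9, 0.5).
Step 4: Two-sided exact p-value = sum of Bin(9,0.5) probabilities at or below the observed probability = 1.000000.
Step 5: alpha = 0.1. fail to reject H0.

n_eff = 9, pos = 4, neg = 5, p = 1.000000, fail to reject H0.


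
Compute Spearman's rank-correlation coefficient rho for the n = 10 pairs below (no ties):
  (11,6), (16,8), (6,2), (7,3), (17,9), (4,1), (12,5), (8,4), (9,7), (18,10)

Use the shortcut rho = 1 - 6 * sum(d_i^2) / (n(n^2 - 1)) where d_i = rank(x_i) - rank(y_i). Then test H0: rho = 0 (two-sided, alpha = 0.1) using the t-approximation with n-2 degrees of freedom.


Step 1: Rank x and y separately (midranks; no ties here).
rank(x): 11->6, 16->8, 6->2, 7->3, 17->9, 4->1, 12->7, 8->4, 9->5, 18->10
rank(y): 6->6, 8->8, 2->2, 3->3, 9->9, 1->1, 5->5, 4->4, 7->7, 10->10
Step 2: d_i = R_x(i) - R_y(i); compute d_i^2.
  (6-6)^2=0, (8-8)^2=0, (2-2)^2=0, (3-3)^2=0, (9-9)^2=0, (1-1)^2=0, (7-5)^2=4, (4-4)^2=0, (5-7)^2=4, (10-10)^2=0
sum(d^2) = 8.
Step 3: rho = 1 - 6*8 / (10*(10^2 - 1)) = 1 - 48/990 = 0.951515.
Step 4: Under H0, t = rho * sqrt((n-2)/(1-rho^2)) = 8.7493 ~ t(8).
Step 5: Two-sided p-value from the t-distribution with 8 df = 0.000023.
Step 6: alpha = 0.1. reject H0.

rho = 0.9515, p = 0.000023, reject H0 at alpha = 0.1.


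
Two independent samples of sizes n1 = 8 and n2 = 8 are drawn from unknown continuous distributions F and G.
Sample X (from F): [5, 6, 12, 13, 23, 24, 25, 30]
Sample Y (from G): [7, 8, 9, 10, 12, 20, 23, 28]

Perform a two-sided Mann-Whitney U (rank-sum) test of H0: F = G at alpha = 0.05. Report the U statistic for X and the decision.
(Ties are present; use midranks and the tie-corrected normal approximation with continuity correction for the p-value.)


Step 1: Combine and sort all 16 observations; assign midranks.
sorted (value, group): (5,X), (6,X), (7,Y), (8,Y), (9,Y), (10,Y), (12,X), (12,Y), (13,X), (20,Y), (23,X), (23,Y), (24,X), (25,X), (28,Y), (30,X)
ranks: 5->1, 6->2, 7->3, 8->4, 9->5, 10->6, 12->7.5, 12->7.5, 13->9, 20->10, 23->11.5, 23->11.5, 24->13, 25->14, 28->15, 30->16
Step 2: Rank sum for X: R1 = 1 + 2 + 7.5 + 9 + 11.5 + 13 + 14 + 16 = 74.
Step 3: U_X = R1 - n1(n1+1)/2 = 74 - 8*9/2 = 74 - 36 = 38.
       U_Y = n1*n2 - U_X = 64 - 38 = 26.
Step 4: Ties are present, so use the tie-corrected normal approximation (with continuity correction) for the p-value.
Step 5: p-value = 0.562949; compare to alpha = 0.05. fail to reject H0.

U_X = 38, p = 0.562949, fail to reject H0 at alpha = 0.05.


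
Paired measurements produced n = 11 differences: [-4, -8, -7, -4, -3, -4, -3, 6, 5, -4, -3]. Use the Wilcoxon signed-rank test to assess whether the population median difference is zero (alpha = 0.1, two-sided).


Step 1: Drop any zero differences (none here) and take |d_i|.
|d| = [4, 8, 7, 4, 3, 4, 3, 6, 5, 4, 3]
Step 2: Midrank |d_i| (ties get averaged ranks).
ranks: |4|->5.5, |8|->11, |7|->10, |4|->5.5, |3|->2, |4|->5.5, |3|->2, |6|->9, |5|->8, |4|->5.5, |3|->2
Step 3: Attach original signs; sum ranks with positive sign and with negative sign.
W+ = 9 + 8 = 17
W- = 5.5 + 11 + 10 + 5.5 + 2 + 5.5 + 2 + 5.5 + 2 = 49
(Check: W+ + W- = 66 should equal n(n+1)/2 = 66.)
Step 4: Test statistic W = min(W+, W-) = 17.
Step 5: Ties in |d|, so use the tie-corrected normal approximation.
        E[W] = n(n+1)/4 = 11*12/4 = 33.
        Tie groups: |d|=3 (t=3), |d|=4 (t=4); sum(t^3 - t) = 84.
        Var[W] = n(n+1)(2n+1)/24 - sum(t^3-t)/48 = 3036/24 - 84/48 = 124.75.
        z = (W - E[W]) / sqrt(Var[W]) = (17 - 33) / 11.1692 = -1.4325.
        Two-sided p = 2*Phi(z) = 0.151996.
Step 6: alpha = 0.1. fail to reject H0.

W+ = 17, W- = 49, W = min = 17, p = 0.151996, fail to reject H0.


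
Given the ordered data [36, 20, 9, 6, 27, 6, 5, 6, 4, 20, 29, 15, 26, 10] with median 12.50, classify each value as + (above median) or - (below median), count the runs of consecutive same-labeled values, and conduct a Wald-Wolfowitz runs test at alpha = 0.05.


Step 1: Compute median = 12.50; label A = above, B = below.
Labels in order: AABBABBBBAAAAB  (n_A = 7, n_B = 7)
Step 2: Count runs R = 6.
Step 3: Under H0 (random ordering), E[R] = 2*n_A*n_B/(n_A+n_B) + 1 = 2*7*7/14 + 1 = 8.0000.
        Var[R] = 2*n_A*n_B*(2*n_A*n_B - n_A - n_B) / ((n_A+n_B)^2 * (n_A+n_B-1)) = 8232/2548 = 3.2308.
        SD[R] = 1.7974.
Step 4: Continuity-corrected z = (R + 0.5 - E[R]) / SD[R] = (6 + 0.5 - 8.0000) / 1.7974 = -0.8345.
Step 5: Two-sided p-value via normal approximation = 2*(1 - Phi(|z|)) = 0.403986.
Step 6: alpha = 0.05. fail to reject H0.

R = 6, z = -0.8345, p = 0.403986, fail to reject H0.


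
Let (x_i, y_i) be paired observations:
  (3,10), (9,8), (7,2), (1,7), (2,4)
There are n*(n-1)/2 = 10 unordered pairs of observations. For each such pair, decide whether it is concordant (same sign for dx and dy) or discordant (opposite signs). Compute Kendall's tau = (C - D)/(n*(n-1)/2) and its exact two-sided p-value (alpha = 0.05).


Step 1: Enumerate the 10 unordered pairs (i,j) with i<j and classify each by sign(x_j-x_i) * sign(y_j-y_i).
  (1,2):dx=+6,dy=-2->D; (1,3):dx=+4,dy=-8->D; (1,4):dx=-2,dy=-3->C; (1,5):dx=-1,dy=-6->C
  (2,3):dx=-2,dy=-6->C; (2,4):dx=-8,dy=-1->C; (2,5):dx=-7,dy=-4->C; (3,4):dx=-6,dy=+5->D
  (3,5):dx=-5,dy=+2->D; (4,5):dx=+1,dy=-3->D
Step 2: C = 5, D = 5, total pairs = 10.
Step 3: tau = (C - D)/(n(n-1)/2) = (5 - 5)/10 = 0.000000.
Step 4: Exact two-sided p-value (enumerate n! = 120 permutations of y under H0): p = 1.000000.
Step 5: alpha = 0.05. fail to reject H0.

tau_b = 0.0000 (C=5, D=5), p = 1.000000, fail to reject H0.


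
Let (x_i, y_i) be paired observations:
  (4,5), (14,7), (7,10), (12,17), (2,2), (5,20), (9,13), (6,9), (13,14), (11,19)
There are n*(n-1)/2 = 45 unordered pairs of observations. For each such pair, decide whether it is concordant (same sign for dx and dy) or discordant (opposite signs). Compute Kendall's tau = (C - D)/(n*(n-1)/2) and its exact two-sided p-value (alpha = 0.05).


Step 1: Enumerate the 45 unordered pairs (i,j) with i<j and classify each by sign(x_j-x_i) * sign(y_j-y_i).
  (1,2):dx=+10,dy=+2->C; (1,3):dx=+3,dy=+5->C; (1,4):dx=+8,dy=+12->C; (1,5):dx=-2,dy=-3->C
  (1,6):dx=+1,dy=+15->C; (1,7):dx=+5,dy=+8->C; (1,8):dx=+2,dy=+4->C; (1,9):dx=+9,dy=+9->C
  (1,10):dx=+7,dy=+14->C; (2,3):dx=-7,dy=+3->D; (2,4):dx=-2,dy=+10->D; (2,5):dx=-12,dy=-5->C
  (2,6):dx=-9,dy=+13->D; (2,7):dx=-5,dy=+6->D; (2,8):dx=-8,dy=+2->D; (2,9):dx=-1,dy=+7->D
  (2,10):dx=-3,dy=+12->D; (3,4):dx=+5,dy=+7->C; (3,5):dx=-5,dy=-8->C; (3,6):dx=-2,dy=+10->D
  (3,7):dx=+2,dy=+3->C; (3,8):dx=-1,dy=-1->C; (3,9):dx=+6,dy=+4->C; (3,10):dx=+4,dy=+9->C
  (4,5):dx=-10,dy=-15->C; (4,6):dx=-7,dy=+3->D; (4,7):dx=-3,dy=-4->C; (4,8):dx=-6,dy=-8->C
  (4,9):dx=+1,dy=-3->D; (4,10):dx=-1,dy=+2->D; (5,6):dx=+3,dy=+18->C; (5,7):dx=+7,dy=+11->C
  (5,8):dx=+4,dy=+7->C; (5,9):dx=+11,dy=+12->C; (5,10):dx=+9,dy=+17->C; (6,7):dx=+4,dy=-7->D
  (6,8):dx=+1,dy=-11->D; (6,9):dx=+8,dy=-6->D; (6,10):dx=+6,dy=-1->D; (7,8):dx=-3,dy=-4->C
  (7,9):dx=+4,dy=+1->C; (7,10):dx=+2,dy=+6->C; (8,9):dx=+7,dy=+5->C; (8,10):dx=+5,dy=+10->C
  (9,10):dx=-2,dy=+5->D
Step 2: C = 29, D = 16, total pairs = 45.
Step 3: tau = (C - D)/(n(n-1)/2) = (29 - 16)/45 = 0.288889.
Step 4: Exact two-sided p-value (enumerate n! = 3628800 permutations of y under H0): p = 0.291248.
Step 5: alpha = 0.05. fail to reject H0.

tau_b = 0.2889 (C=29, D=16), p = 0.291248, fail to reject H0.


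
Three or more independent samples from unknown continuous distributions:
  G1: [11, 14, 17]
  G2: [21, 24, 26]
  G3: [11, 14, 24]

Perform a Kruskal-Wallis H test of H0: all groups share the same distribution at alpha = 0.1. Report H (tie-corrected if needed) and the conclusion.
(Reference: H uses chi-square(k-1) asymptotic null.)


Step 1: Combine all N = 9 observations and assign midranks.
sorted (value, group, rank): (11,G1,1.5), (11,G3,1.5), (14,G1,3.5), (14,G3,3.5), (17,G1,5), (21,G2,6), (24,G2,7.5), (24,G3,7.5), (26,G2,9)
Step 2: Sum ranks within each group.
R_1 = 10 (n_1 = 3)
R_2 = 22.5 (n_2 = 3)
R_3 = 12.5 (n_3 = 3)
Step 3: H = 12/(N(N+1)) * sum(R_i^2/n_i) - 3(N+1)
     = 12/(9*10) * (10^2/3 + 22.5^2/3 + 12.5^2/3) - 3*10
     = 0.133333 * 254.167 - 30
     = 3.888889.
Step 4: Ties present; correction factor C = 1 - 18/(9^3 - 9) = 0.975000. Corrected H = 3.888889 / 0.975000 = 3.988604.
Step 5: Under H0, H ~ chi^2(2); p-value = 0.136109.
Step 6: alpha = 0.1. fail to reject H0.

H = 3.9886, df = 2, p = 0.136109, fail to reject H0.


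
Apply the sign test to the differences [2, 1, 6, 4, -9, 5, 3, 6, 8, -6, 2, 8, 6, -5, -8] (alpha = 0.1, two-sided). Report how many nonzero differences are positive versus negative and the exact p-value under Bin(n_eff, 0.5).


Step 1: Discard zero differences. Original n = 15; n_eff = number of nonzero differences = 15.
Nonzero differences (with sign): +2, +1, +6, +4, -9, +5, +3, +6, +8, -6, +2, +8, +6, -5, -8
Step 2: Count signs: positive = 11, negative = 4.
Step 3: Under H0: P(positive) = 0.5, so the number of positives S ~ Bin(15, 0.5).
Step 4: Two-sided exact p-value = sum of Bin(15,0.5) probabilities at or below the observed probability = 0.118469.
Step 5: alpha = 0.1. fail to reject H0.

n_eff = 15, pos = 11, neg = 4, p = 0.118469, fail to reject H0.


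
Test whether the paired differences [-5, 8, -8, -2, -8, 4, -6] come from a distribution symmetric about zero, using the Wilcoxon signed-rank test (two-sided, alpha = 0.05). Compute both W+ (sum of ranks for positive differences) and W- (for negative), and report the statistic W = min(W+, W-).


Step 1: Drop any zero differences (none here) and take |d_i|.
|d| = [5, 8, 8, 2, 8, 4, 6]
Step 2: Midrank |d_i| (ties get averaged ranks).
ranks: |5|->3, |8|->6, |8|->6, |2|->1, |8|->6, |4|->2, |6|->4
Step 3: Attach original signs; sum ranks with positive sign and with negative sign.
W+ = 6 + 2 = 8
W- = 3 + 6 + 1 + 6 + 4 = 20
(Check: W+ + W- = 28 should equal n(n+1)/2 = 28.)
Step 4: Test statistic W = min(W+, W-) = 8.
Step 5: Ties in |d|, so use the tie-corrected normal approximation.
        E[W] = n(n+1)/4 = 7*8/4 = 14.
        Tie groups: |d|=8 (t=3); sum(t^3 - t) = 24.
        Var[W] = n(n+1)(2n+1)/24 - sum(t^3-t)/48 = 840/24 - 24/48 = 34.5.
        z = (W - E[W]) / sqrt(Var[W]) = (8 - 14) / 5.8737 = -1.0215.
        Two-sided p = 2*Phi(z) = 0.307014.
Step 6: alpha = 0.05. fail to reject H0.

W+ = 8, W- = 20, W = min = 8, p = 0.307014, fail to reject H0.


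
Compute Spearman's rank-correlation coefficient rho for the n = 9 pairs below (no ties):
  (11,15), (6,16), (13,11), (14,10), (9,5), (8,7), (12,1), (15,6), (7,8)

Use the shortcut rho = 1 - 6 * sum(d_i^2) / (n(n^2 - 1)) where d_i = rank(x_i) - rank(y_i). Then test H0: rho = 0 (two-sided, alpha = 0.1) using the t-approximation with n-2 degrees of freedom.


Step 1: Rank x and y separately (midranks; no ties here).
rank(x): 11->5, 6->1, 13->7, 14->8, 9->4, 8->3, 12->6, 15->9, 7->2
rank(y): 15->8, 16->9, 11->7, 10->6, 5->2, 7->4, 1->1, 6->3, 8->5
Step 2: d_i = R_x(i) - R_y(i); compute d_i^2.
  (5-8)^2=9, (1-9)^2=64, (7-7)^2=0, (8-6)^2=4, (4-2)^2=4, (3-4)^2=1, (6-1)^2=25, (9-3)^2=36, (2-5)^2=9
sum(d^2) = 152.
Step 3: rho = 1 - 6*152 / (9*(9^2 - 1)) = 1 - 912/720 = -0.266667.
Step 4: Under H0, t = rho * sqrt((n-2)/(1-rho^2)) = -0.7320 ~ t(7).
Step 5: Two-sided p-value from the t-distribution with 7 df = 0.487922.
Step 6: alpha = 0.1. fail to reject H0.

rho = -0.2667, p = 0.487922, fail to reject H0 at alpha = 0.1.


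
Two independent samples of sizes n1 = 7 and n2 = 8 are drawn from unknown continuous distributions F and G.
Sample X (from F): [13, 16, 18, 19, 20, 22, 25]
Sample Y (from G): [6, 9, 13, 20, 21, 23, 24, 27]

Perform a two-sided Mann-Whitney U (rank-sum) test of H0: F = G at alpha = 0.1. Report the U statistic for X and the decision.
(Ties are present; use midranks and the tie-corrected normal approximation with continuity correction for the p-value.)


Step 1: Combine and sort all 15 observations; assign midranks.
sorted (value, group): (6,Y), (9,Y), (13,X), (13,Y), (16,X), (18,X), (19,X), (20,X), (20,Y), (21,Y), (22,X), (23,Y), (24,Y), (25,X), (27,Y)
ranks: 6->1, 9->2, 13->3.5, 13->3.5, 16->5, 18->6, 19->7, 20->8.5, 20->8.5, 21->10, 22->11, 23->12, 24->13, 25->14, 27->15
Step 2: Rank sum for X: R1 = 3.5 + 5 + 6 + 7 + 8.5 + 11 + 14 = 55.
Step 3: U_X = R1 - n1(n1+1)/2 = 55 - 7*8/2 = 55 - 28 = 27.
       U_Y = n1*n2 - U_X = 56 - 27 = 29.
Step 4: Ties are present, so use the tie-corrected normal approximation (with continuity correction) for the p-value.
Step 5: p-value = 0.953775; compare to alpha = 0.1. fail to reject H0.

U_X = 27, p = 0.953775, fail to reject H0 at alpha = 0.1.


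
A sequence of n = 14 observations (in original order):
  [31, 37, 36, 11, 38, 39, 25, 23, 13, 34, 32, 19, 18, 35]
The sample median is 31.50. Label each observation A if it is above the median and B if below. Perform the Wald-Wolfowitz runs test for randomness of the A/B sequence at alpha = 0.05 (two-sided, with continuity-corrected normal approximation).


Step 1: Compute median = 31.50; label A = above, B = below.
Labels in order: BAABAABBBAABBA  (n_A = 7, n_B = 7)
Step 2: Count runs R = 8.
Step 3: Under H0 (random ordering), E[R] = 2*n_A*n_B/(n_A+n_B) + 1 = 2*7*7/14 + 1 = 8.0000.
        Var[R] = 2*n_A*n_B*(2*n_A*n_B - n_A - n_B) / ((n_A+n_B)^2 * (n_A+n_B-1)) = 8232/2548 = 3.2308.
        SD[R] = 1.7974.
Step 4: R = E[R], so z = 0 with no continuity correction.
Step 5: Two-sided p-value via normal approximation = 2*(1 - Phi(|z|)) = 1.000000.
Step 6: alpha = 0.05. fail to reject H0.

R = 8, z = 0.0000, p = 1.000000, fail to reject H0.


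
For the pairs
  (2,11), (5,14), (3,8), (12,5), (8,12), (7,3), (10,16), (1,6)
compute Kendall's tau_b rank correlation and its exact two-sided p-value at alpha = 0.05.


Step 1: Enumerate the 28 unordered pairs (i,j) with i<j and classify each by sign(x_j-x_i) * sign(y_j-y_i).
  (1,2):dx=+3,dy=+3->C; (1,3):dx=+1,dy=-3->D; (1,4):dx=+10,dy=-6->D; (1,5):dx=+6,dy=+1->C
  (1,6):dx=+5,dy=-8->D; (1,7):dx=+8,dy=+5->C; (1,8):dx=-1,dy=-5->C; (2,3):dx=-2,dy=-6->C
  (2,4):dx=+7,dy=-9->D; (2,5):dx=+3,dy=-2->D; (2,6):dx=+2,dy=-11->D; (2,7):dx=+5,dy=+2->C
  (2,8):dx=-4,dy=-8->C; (3,4):dx=+9,dy=-3->D; (3,5):dx=+5,dy=+4->C; (3,6):dx=+4,dy=-5->D
  (3,7):dx=+7,dy=+8->C; (3,8):dx=-2,dy=-2->C; (4,5):dx=-4,dy=+7->D; (4,6):dx=-5,dy=-2->C
  (4,7):dx=-2,dy=+11->D; (4,8):dx=-11,dy=+1->D; (5,6):dx=-1,dy=-9->C; (5,7):dx=+2,dy=+4->C
  (5,8):dx=-7,dy=-6->C; (6,7):dx=+3,dy=+13->C; (6,8):dx=-6,dy=+3->D; (7,8):dx=-9,dy=-10->C
Step 2: C = 16, D = 12, total pairs = 28.
Step 3: tau = (C - D)/(n(n-1)/2) = (16 - 12)/28 = 0.142857.
Step 4: Exact two-sided p-value (enumerate n! = 40320 permutations of y under H0): p = 0.719544.
Step 5: alpha = 0.05. fail to reject H0.

tau_b = 0.1429 (C=16, D=12), p = 0.719544, fail to reject H0.


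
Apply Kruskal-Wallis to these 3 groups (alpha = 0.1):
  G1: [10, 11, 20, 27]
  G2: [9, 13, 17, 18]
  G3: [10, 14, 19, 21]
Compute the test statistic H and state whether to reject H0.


Step 1: Combine all N = 12 observations and assign midranks.
sorted (value, group, rank): (9,G2,1), (10,G1,2.5), (10,G3,2.5), (11,G1,4), (13,G2,5), (14,G3,6), (17,G2,7), (18,G2,8), (19,G3,9), (20,G1,10), (21,G3,11), (27,G1,12)
Step 2: Sum ranks within each group.
R_1 = 28.5 (n_1 = 4)
R_2 = 21 (n_2 = 4)
R_3 = 28.5 (n_3 = 4)
Step 3: H = 12/(N(N+1)) * sum(R_i^2/n_i) - 3(N+1)
     = 12/(12*13) * (28.5^2/4 + 21^2/4 + 28.5^2/4) - 3*13
     = 0.076923 * 516.375 - 39
     = 0.721154.
Step 4: Ties present; correction factor C = 1 - 6/(12^3 - 12) = 0.996503. Corrected H = 0.721154 / 0.996503 = 0.723684.
Step 5: Under H0, H ~ chi^2(2); p-value = 0.696392.
Step 6: alpha = 0.1. fail to reject H0.

H = 0.7237, df = 2, p = 0.696392, fail to reject H0.


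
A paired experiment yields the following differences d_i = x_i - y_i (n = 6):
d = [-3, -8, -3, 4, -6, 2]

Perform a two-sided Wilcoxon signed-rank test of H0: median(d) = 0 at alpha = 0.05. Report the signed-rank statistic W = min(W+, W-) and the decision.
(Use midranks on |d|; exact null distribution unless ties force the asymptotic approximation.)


Step 1: Drop any zero differences (none here) and take |d_i|.
|d| = [3, 8, 3, 4, 6, 2]
Step 2: Midrank |d_i| (ties get averaged ranks).
ranks: |3|->2.5, |8|->6, |3|->2.5, |4|->4, |6|->5, |2|->1
Step 3: Attach original signs; sum ranks with positive sign and with negative sign.
W+ = 4 + 1 = 5
W- = 2.5 + 6 + 2.5 + 5 = 16
(Check: W+ + W- = 21 should equal n(n+1)/2 = 21.)
Step 4: Test statistic W = min(W+, W-) = 5.
Step 5: Ties in |d|, so use the tie-corrected normal approximation.
        E[W] = n(n+1)/4 = 6*7/4 = 10.5.
        Tie groups: |d|=3 (t=2); sum(t^3 - t) = 6.
        Var[W] = n(n+1)(2n+1)/24 - sum(t^3-t)/48 = 546/24 - 6/48 = 22.625.
        z = (W - E[W]) / sqrt(Var[W]) = (5 - 10.5) / 4.7566 = -1.1563.
        Two-sided p = 2*Phi(z) = 0.247561.
Step 6: alpha = 0.05. fail to reject H0.

W+ = 5, W- = 16, W = min = 5, p = 0.247561, fail to reject H0.


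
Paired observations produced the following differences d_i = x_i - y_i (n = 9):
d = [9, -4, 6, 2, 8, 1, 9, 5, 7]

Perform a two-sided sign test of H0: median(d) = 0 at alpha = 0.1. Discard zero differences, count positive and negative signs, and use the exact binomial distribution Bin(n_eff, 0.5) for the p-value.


Step 1: Discard zero differences. Original n = 9; n_eff = number of nonzero differences = 9.
Nonzero differences (with sign): +9, -4, +6, +2, +8, +1, +9, +5, +7
Step 2: Count signs: positive = 8, negative = 1.
Step 3: Under H0: P(positive) = 0.5, so the number of positives S ~ Bin(9, 0.5).
Step 4: Two-sided exact p-value = sum of Bin(9,0.5) probabilities at or below the observed probability = 0.039062.
Step 5: alpha = 0.1. reject H0.

n_eff = 9, pos = 8, neg = 1, p = 0.039062, reject H0.


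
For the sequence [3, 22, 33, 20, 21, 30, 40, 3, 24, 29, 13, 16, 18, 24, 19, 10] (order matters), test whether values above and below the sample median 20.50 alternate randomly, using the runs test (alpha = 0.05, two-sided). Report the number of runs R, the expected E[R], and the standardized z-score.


Step 1: Compute median = 20.50; label A = above, B = below.
Labels in order: BAABAAABAABBBABB  (n_A = 8, n_B = 8)
Step 2: Count runs R = 9.
Step 3: Under H0 (random ordering), E[R] = 2*n_A*n_B/(n_A+n_B) + 1 = 2*8*8/16 + 1 = 9.0000.
        Var[R] = 2*n_A*n_B*(2*n_A*n_B - n_A - n_B) / ((n_A+n_B)^2 * (n_A+n_B-1)) = 14336/3840 = 3.7333.
        SD[R] = 1.9322.
Step 4: R = E[R], so z = 0 with no continuity correction.
Step 5: Two-sided p-value via normal approximation = 2*(1 - Phi(|z|)) = 1.000000.
Step 6: alpha = 0.05. fail to reject H0.

R = 9, z = 0.0000, p = 1.000000, fail to reject H0.


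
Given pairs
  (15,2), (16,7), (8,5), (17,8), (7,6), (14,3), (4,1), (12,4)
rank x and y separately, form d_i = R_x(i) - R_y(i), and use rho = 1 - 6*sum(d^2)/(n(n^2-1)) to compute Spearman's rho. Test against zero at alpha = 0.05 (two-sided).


Step 1: Rank x and y separately (midranks; no ties here).
rank(x): 15->6, 16->7, 8->3, 17->8, 7->2, 14->5, 4->1, 12->4
rank(y): 2->2, 7->7, 5->5, 8->8, 6->6, 3->3, 1->1, 4->4
Step 2: d_i = R_x(i) - R_y(i); compute d_i^2.
  (6-2)^2=16, (7-7)^2=0, (3-5)^2=4, (8-8)^2=0, (2-6)^2=16, (5-3)^2=4, (1-1)^2=0, (4-4)^2=0
sum(d^2) = 40.
Step 3: rho = 1 - 6*40 / (8*(8^2 - 1)) = 1 - 240/504 = 0.523810.
Step 4: Under H0, t = rho * sqrt((n-2)/(1-rho^2)) = 1.5062 ~ t(6).
Step 5: Two-sided p-value from the t-distribution with 6 df = 0.182721.
Step 6: alpha = 0.05. fail to reject H0.

rho = 0.5238, p = 0.182721, fail to reject H0 at alpha = 0.05.


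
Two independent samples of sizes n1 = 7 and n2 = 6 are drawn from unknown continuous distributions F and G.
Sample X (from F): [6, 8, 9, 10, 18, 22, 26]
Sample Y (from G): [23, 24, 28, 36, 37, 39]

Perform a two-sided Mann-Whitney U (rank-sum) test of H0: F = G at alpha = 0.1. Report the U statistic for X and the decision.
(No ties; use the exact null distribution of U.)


Step 1: Combine and sort all 13 observations; assign midranks.
sorted (value, group): (6,X), (8,X), (9,X), (10,X), (18,X), (22,X), (23,Y), (24,Y), (26,X), (28,Y), (36,Y), (37,Y), (39,Y)
ranks: 6->1, 8->2, 9->3, 10->4, 18->5, 22->6, 23->7, 24->8, 26->9, 28->10, 36->11, 37->12, 39->13
Step 2: Rank sum for X: R1 = 1 + 2 + 3 + 4 + 5 + 6 + 9 = 30.
Step 3: U_X = R1 - n1(n1+1)/2 = 30 - 7*8/2 = 30 - 28 = 2.
       U_Y = n1*n2 - U_X = 42 - 2 = 40.
Step 4: No ties, so the exact null distribution of U (based on enumerating the C(13,7) = 1716 equally likely rank assignments) gives the two-sided p-value.
Step 5: p-value = 0.004662; compare to alpha = 0.1. reject H0.

U_X = 2, p = 0.004662, reject H0 at alpha = 0.1.


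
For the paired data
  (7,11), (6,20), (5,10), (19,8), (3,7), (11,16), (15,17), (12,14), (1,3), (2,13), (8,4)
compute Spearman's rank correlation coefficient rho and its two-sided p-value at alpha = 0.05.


Step 1: Rank x and y separately (midranks; no ties here).
rank(x): 7->6, 6->5, 5->4, 19->11, 3->3, 11->8, 15->10, 12->9, 1->1, 2->2, 8->7
rank(y): 11->6, 20->11, 10->5, 8->4, 7->3, 16->9, 17->10, 14->8, 3->1, 13->7, 4->2
Step 2: d_i = R_x(i) - R_y(i); compute d_i^2.
  (6-6)^2=0, (5-11)^2=36, (4-5)^2=1, (11-4)^2=49, (3-3)^2=0, (8-9)^2=1, (10-10)^2=0, (9-8)^2=1, (1-1)^2=0, (2-7)^2=25, (7-2)^2=25
sum(d^2) = 138.
Step 3: rho = 1 - 6*138 / (11*(11^2 - 1)) = 1 - 828/1320 = 0.372727.
Step 4: Under H0, t = rho * sqrt((n-2)/(1-rho^2)) = 1.2050 ~ t(9).
Step 5: Two-sided p-value from the t-distribution with 9 df = 0.258926.
Step 6: alpha = 0.05. fail to reject H0.

rho = 0.3727, p = 0.258926, fail to reject H0 at alpha = 0.05.


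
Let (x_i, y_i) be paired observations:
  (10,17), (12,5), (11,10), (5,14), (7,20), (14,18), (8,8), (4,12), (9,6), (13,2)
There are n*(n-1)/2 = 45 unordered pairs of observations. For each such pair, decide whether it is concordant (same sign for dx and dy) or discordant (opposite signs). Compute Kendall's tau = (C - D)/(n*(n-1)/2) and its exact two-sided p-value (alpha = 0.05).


Step 1: Enumerate the 45 unordered pairs (i,j) with i<j and classify each by sign(x_j-x_i) * sign(y_j-y_i).
  (1,2):dx=+2,dy=-12->D; (1,3):dx=+1,dy=-7->D; (1,4):dx=-5,dy=-3->C; (1,5):dx=-3,dy=+3->D
  (1,6):dx=+4,dy=+1->C; (1,7):dx=-2,dy=-9->C; (1,8):dx=-6,dy=-5->C; (1,9):dx=-1,dy=-11->C
  (1,10):dx=+3,dy=-15->D; (2,3):dx=-1,dy=+5->D; (2,4):dx=-7,dy=+9->D; (2,5):dx=-5,dy=+15->D
  (2,6):dx=+2,dy=+13->C; (2,7):dx=-4,dy=+3->D; (2,8):dx=-8,dy=+7->D; (2,9):dx=-3,dy=+1->D
  (2,10):dx=+1,dy=-3->D; (3,4):dx=-6,dy=+4->D; (3,5):dx=-4,dy=+10->D; (3,6):dx=+3,dy=+8->C
  (3,7):dx=-3,dy=-2->C; (3,8):dx=-7,dy=+2->D; (3,9):dx=-2,dy=-4->C; (3,10):dx=+2,dy=-8->D
  (4,5):dx=+2,dy=+6->C; (4,6):dx=+9,dy=+4->C; (4,7):dx=+3,dy=-6->D; (4,8):dx=-1,dy=-2->C
  (4,9):dx=+4,dy=-8->D; (4,10):dx=+8,dy=-12->D; (5,6):dx=+7,dy=-2->D; (5,7):dx=+1,dy=-12->D
  (5,8):dx=-3,dy=-8->C; (5,9):dx=+2,dy=-14->D; (5,10):dx=+6,dy=-18->D; (6,7):dx=-6,dy=-10->C
  (6,8):dx=-10,dy=-6->C; (6,9):dx=-5,dy=-12->C; (6,10):dx=-1,dy=-16->C; (7,8):dx=-4,dy=+4->D
  (7,9):dx=+1,dy=-2->D; (7,10):dx=+5,dy=-6->D; (8,9):dx=+5,dy=-6->D; (8,10):dx=+9,dy=-10->D
  (9,10):dx=+4,dy=-4->D
Step 2: C = 17, D = 28, total pairs = 45.
Step 3: tau = (C - D)/(n(n-1)/2) = (17 - 28)/45 = -0.244444.
Step 4: Exact two-sided p-value (enumerate n! = 3628800 permutations of y under H0): p = 0.380720.
Step 5: alpha = 0.05. fail to reject H0.

tau_b = -0.2444 (C=17, D=28), p = 0.380720, fail to reject H0.


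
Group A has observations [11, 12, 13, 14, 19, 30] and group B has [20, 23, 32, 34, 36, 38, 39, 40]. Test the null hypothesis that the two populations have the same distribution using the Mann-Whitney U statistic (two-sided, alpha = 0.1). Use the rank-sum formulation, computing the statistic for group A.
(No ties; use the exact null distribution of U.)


Step 1: Combine and sort all 14 observations; assign midranks.
sorted (value, group): (11,X), (12,X), (13,X), (14,X), (19,X), (20,Y), (23,Y), (30,X), (32,Y), (34,Y), (36,Y), (38,Y), (39,Y), (40,Y)
ranks: 11->1, 12->2, 13->3, 14->4, 19->5, 20->6, 23->7, 30->8, 32->9, 34->10, 36->11, 38->12, 39->13, 40->14
Step 2: Rank sum for X: R1 = 1 + 2 + 3 + 4 + 5 + 8 = 23.
Step 3: U_X = R1 - n1(n1+1)/2 = 23 - 6*7/2 = 23 - 21 = 2.
       U_Y = n1*n2 - U_X = 48 - 2 = 46.
Step 4: No ties, so the exact null distribution of U (based on enumerating the C(14,6) = 3003 equally likely rank assignments) gives the two-sided p-value.
Step 5: p-value = 0.002664; compare to alpha = 0.1. reject H0.

U_X = 2, p = 0.002664, reject H0 at alpha = 0.1.


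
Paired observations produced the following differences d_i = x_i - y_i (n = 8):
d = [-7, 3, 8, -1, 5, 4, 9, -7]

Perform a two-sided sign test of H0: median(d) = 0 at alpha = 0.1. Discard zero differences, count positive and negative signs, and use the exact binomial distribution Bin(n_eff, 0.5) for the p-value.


Step 1: Discard zero differences. Original n = 8; n_eff = number of nonzero differences = 8.
Nonzero differences (with sign): -7, +3, +8, -1, +5, +4, +9, -7
Step 2: Count signs: positive = 5, negative = 3.
Step 3: Under H0: P(positive) = 0.5, so the number of positives S ~ Bin(8, 0.5).
Step 4: Two-sided exact p-value = sum of Bin(8,0.5) probabilities at or below the observed probability = 0.726562.
Step 5: alpha = 0.1. fail to reject H0.

n_eff = 8, pos = 5, neg = 3, p = 0.726562, fail to reject H0.


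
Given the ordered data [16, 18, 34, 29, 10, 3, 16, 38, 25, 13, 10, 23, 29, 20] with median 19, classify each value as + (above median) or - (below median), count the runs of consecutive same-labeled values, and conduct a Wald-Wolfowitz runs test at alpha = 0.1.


Step 1: Compute median = 19; label A = above, B = below.
Labels in order: BBAABBBAABBAAA  (n_A = 7, n_B = 7)
Step 2: Count runs R = 6.
Step 3: Under H0 (random ordering), E[R] = 2*n_A*n_B/(n_A+n_B) + 1 = 2*7*7/14 + 1 = 8.0000.
        Var[R] = 2*n_A*n_B*(2*n_A*n_B - n_A - n_B) / ((n_A+n_B)^2 * (n_A+n_B-1)) = 8232/2548 = 3.2308.
        SD[R] = 1.7974.
Step 4: Continuity-corrected z = (R + 0.5 - E[R]) / SD[R] = (6 + 0.5 - 8.0000) / 1.7974 = -0.8345.
Step 5: Two-sided p-value via normal approximation = 2*(1 - Phi(|z|)) = 0.403986.
Step 6: alpha = 0.1. fail to reject H0.

R = 6, z = -0.8345, p = 0.403986, fail to reject H0.
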